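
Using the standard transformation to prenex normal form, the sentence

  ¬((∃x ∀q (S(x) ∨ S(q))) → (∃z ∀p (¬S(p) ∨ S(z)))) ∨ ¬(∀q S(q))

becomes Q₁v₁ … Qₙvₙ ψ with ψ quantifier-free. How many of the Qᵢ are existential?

Rewrite implications/biconditionals: A → B as ¬A ∨ B.
  ¬(¬(∃x ∀q (S(x) ∨ S(q))) ∨ (∃z ∀p (¬S(p) ∨ S(z)))) ∨ ¬(∀q S(q))
Drive negations inward (¬∀x A ≡ ∃x ¬A, ¬∃x A ≡ ∀x ¬A, De Morgan for ∧/∨):
  (∃x ∀q (S(x) ∨ S(q))) ∧ (∀z ∃p (S(p) ∧ ¬S(z))) ∨ (∃q ¬S(q))
Rename bound variables to avoid capture: q↦v1.
  (∃x ∀q (S(x) ∨ S(q))) ∧ (∀z ∃p (S(p) ∧ ¬S(z))) ∨ (∃v1 ¬S(v1))
Pull the quantifiers to the front (each side's bound variable is not free in the other side):
  ∃x ∀q ∀z ∃p ∃v1 ((S(x) ∨ S(q)) ∧ S(p) ∧ ¬S(z) ∨ ¬S(v1))
The prefix is ∃x ∀q ∀z ∃p ∃v1: 2 universal, 3 existential.

3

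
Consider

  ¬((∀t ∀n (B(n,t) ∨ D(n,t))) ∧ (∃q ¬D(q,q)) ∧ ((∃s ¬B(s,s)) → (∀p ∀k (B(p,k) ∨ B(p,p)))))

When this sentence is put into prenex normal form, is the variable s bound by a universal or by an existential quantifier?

Eliminate → and ↔ using ¬ and ∨.
  ¬((∀t ∀n (B(n,t) ∨ D(n,t))) ∧ (∃q ¬D(q,q)) ∧ (¬(∃s ¬B(s,s)) ∨ (∀p ∀k (B(p,k) ∨ B(p,p)))))
Push ¬ through the quantifiers and connectives to reach negation normal form:
  (∃t ∃n (¬B(n,t) ∧ ¬D(n,t))) ∨ (∀q D(q,q)) ∨ (∃s ¬B(s,s)) ∧ (∃p ∃k (¬B(p,k) ∧ ¬B(p,p)))
Extract every quantifier outward, since the variables are now distinct and don't occur free across branches:
  ∃t ∃n ∀q ∃s ∃p ∃k (¬B(n,t) ∧ ¬D(n,t) ∨ D(q,q) ∨ ¬B(s,s) ∧ ¬B(p,k) ∧ ¬B(p,p))
The quantifier ∃s sits under an even number of negations (counting the antecedent side of each →), so it remains existential.

existential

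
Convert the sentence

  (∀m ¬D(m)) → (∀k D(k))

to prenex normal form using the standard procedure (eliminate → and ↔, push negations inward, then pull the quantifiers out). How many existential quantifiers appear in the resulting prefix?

1

Rewrite implications/biconditionals: A → B as ¬A ∨ B.
  ¬(∀m ¬D(m)) ∨ (∀k D(k))
Move each ¬ inward, flipping quantifiers it crosses:
  (∃m D(m)) ∨ (∀k D(k))
All bound variables are already distinct, so no renaming is needed.
Extract every quantifier outward, since the variables are now distinct and don't occur free across branches:
  ∃m ∀k (D(m) ∨ D(k))
The prefix is ∃m ∀k: 1 universal, 1 existential.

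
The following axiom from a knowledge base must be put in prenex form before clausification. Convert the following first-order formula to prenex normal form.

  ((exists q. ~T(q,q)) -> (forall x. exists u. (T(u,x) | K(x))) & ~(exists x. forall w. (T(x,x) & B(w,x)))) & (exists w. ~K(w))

Eliminate → and ↔ using ¬ and ∨.
  (~(exists q. ~T(q,q)) | (forall x. exists u. (T(u,x) | K(x))) & ~(exists x. forall w. (T(x,x) & B(w,x)))) & (exists w. ~K(w))
Push ¬ through the quantifiers and connectives to reach negation normal form:
  ((forall q. T(q,q)) | (forall x. exists u. (T(u,x) | K(x))) & (forall x. exists w. (~T(x,x) | ~B(w,x)))) & (exists w. ~K(w))
Standardize variables apart so no two quantifiers bind the same name: x↦z1, w↦p.
  ((forall q. T(q,q)) | (forall x. exists u. (T(u,x) | K(x))) & (forall z1. exists w. (~T(z1,z1) | ~B(w,z1)))) & (exists p. ~K(p))
Pull the quantifiers to the front (each side's bound variable is not free in the other side):
  forall q. forall x. exists u. forall z1. exists w. exists p. ((T(q,q) | (T(u,x) | K(x)) & (~T(z1,z1) | ~B(w,z1))) & ~K(p))

forall q. forall x. exists u. forall z1. exists w. exists p. ((T(q,q) | (T(u,x) | K(x)) & (~T(z1,z1) | ~B(w,z1))) & ~K(p))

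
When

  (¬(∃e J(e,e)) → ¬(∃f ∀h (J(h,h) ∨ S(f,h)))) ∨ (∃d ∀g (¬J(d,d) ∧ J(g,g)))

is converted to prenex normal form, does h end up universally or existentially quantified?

existential

Rewrite implications/biconditionals: A → B as ¬A ∨ B.
  ¬¬(∃e J(e,e)) ∨ ¬(∃f ∀h (J(h,h) ∨ S(f,h))) ∨ (∃d ∀g (¬J(d,d) ∧ J(g,g)))
Move each ¬ inward, flipping quantifiers it crosses:
  (∃e J(e,e)) ∨ (∀f ∃h (¬J(h,h) ∧ ¬S(f,h))) ∨ (∃d ∀g (¬J(d,d) ∧ J(g,g)))
Finally move all quantifiers to the prefix:
  ∃e ∀f ∃h ∃d ∀g (J(e,e) ∨ ¬J(h,h) ∧ ¬S(f,h) ∨ ¬J(d,d) ∧ J(g,g))
The quantifier ∀h sits under an odd number of negations (counting the antecedent side of each →), so it flips to ∃h.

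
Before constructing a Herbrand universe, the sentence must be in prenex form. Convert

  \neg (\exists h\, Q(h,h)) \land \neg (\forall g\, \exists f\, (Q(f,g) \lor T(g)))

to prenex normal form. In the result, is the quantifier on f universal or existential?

universal

Push ¬ through the quantifiers and connectives to reach negation normal form:
  (\forall h\, \neg Q(h,h)) \land (\exists g\, \forall f\, (\neg Q(f,g) \land \neg T(g)))
Finally move all quantifiers to the prefix:
  \forall h\, \exists g\, \forall f\, (\neg Q(h,h) \land \neg Q(f,g) \land \neg T(g))
The quantifier \exists f sits under an odd number of negations, so it flips to \forall f.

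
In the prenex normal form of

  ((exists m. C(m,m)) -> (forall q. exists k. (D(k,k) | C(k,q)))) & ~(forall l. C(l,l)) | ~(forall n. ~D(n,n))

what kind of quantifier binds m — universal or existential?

First replace A → B with ¬A ∨ B.
  (~(exists m. C(m,m)) | (forall q. exists k. (D(k,k) | C(k,q)))) & ~(forall l. C(l,l)) | ~(forall n. ~D(n,n))
Push ¬ through the quantifiers and connectives to reach negation normal form:
  ((forall m. ~C(m,m)) | (forall q. exists k. (D(k,k) | C(k,q)))) & (exists l. ~C(l,l)) | (exists n. D(n,n))
Pull the quantifiers to the front (each side's bound variable is not free in the other side):
  forall m. forall q. exists k. exists l. exists n. ((~C(m,m) | D(k,k) | C(k,q)) & ~C(l,l) | D(n,n))
The quantifier exists m sits under an odd number of negations (counting the antecedent side of each →), so it flips to forall m.

universal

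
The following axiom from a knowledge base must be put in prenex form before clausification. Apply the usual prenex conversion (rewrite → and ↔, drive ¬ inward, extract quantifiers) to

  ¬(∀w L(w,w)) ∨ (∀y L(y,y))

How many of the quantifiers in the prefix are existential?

1

Push ¬ through the quantifiers and connectives to reach negation normal form:
  (∃w ¬L(w,w)) ∨ (∀y L(y,y))
Finally move all quantifiers to the prefix:
  ∃w ∀y (¬L(w,w) ∨ L(y,y))
The prefix is ∃w ∀y: 1 universal, 1 existential.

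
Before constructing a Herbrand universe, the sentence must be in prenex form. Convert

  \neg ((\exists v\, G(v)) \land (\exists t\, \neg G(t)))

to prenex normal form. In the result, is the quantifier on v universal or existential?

universal

Drive negations inward (¬∀x A ≡ ∃x ¬A, ¬∃x A ≡ ∀x ¬A, De Morgan for ∧/∨):
  (\forall v\, \neg G(v)) \lor (\forall t\, G(t))
Extract every quantifier outward, since the variables are now distinct and don't occur free across branches:
  \forall v\, \forall t\, (\neg G(v) \lor G(t))
The quantifier \exists v sits under an odd number of negations, so it flips to \forall v.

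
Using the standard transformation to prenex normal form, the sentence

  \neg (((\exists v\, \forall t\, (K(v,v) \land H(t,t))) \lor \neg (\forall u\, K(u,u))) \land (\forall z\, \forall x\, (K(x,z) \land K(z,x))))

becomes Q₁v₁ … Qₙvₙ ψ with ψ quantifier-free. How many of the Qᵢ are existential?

3

Move each ¬ inward, flipping quantifiers it crosses:
  (\forall v\, \exists t\, (\neg K(v,v) \lor \neg H(t,t))) \land (\forall u\, K(u,u)) \lor (\exists z\, \exists x\, (\neg K(x,z) \lor \neg K(z,x)))
Extract every quantifier outward, since the variables are now distinct and don't occur free across branches:
  \forall v\, \exists t\, \forall u\, \exists z\, \exists x\, ((\neg K(v,v) \lor \neg H(t,t)) \land K(u,u) \lor \neg K(x,z) \lor \neg K(z,x))
The prefix is \forall v \exists t \forall u \exists z \exists x: 2 universal, 3 existential.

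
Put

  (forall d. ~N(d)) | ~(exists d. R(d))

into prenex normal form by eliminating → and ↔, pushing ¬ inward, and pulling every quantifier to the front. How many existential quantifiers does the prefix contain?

Push ¬ through the quantifiers and connectives to reach negation normal form:
  (forall d. ~N(d)) | (forall d. ~R(d))
Rename bound variables to avoid capture: d↦y.
  (forall d. ~N(d)) | (forall y. ~R(y))
Extract every quantifier outward, since the variables are now distinct and don't occur free across branches:
  forall d. forall y. (~N(d) | ~R(y))
The prefix is forall d forall y: 2 universal, 0 existential.

0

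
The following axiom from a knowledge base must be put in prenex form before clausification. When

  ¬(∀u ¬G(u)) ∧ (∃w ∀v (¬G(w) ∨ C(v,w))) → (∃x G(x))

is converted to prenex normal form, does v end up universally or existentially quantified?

existential

First replace A → B with ¬A ∨ B.
  ¬(¬(∀u ¬G(u)) ∧ (∃w ∀v (¬G(w) ∨ C(v,w)))) ∨ (∃x G(x))
Move each ¬ inward, flipping quantifiers it crosses:
  (∀u ¬G(u)) ∨ (∀w ∃v (G(w) ∧ ¬C(v,w))) ∨ (∃x G(x))
All bound variables are already distinct, so no renaming is needed.
Extract every quantifier outward, since the variables are now distinct and don't occur free across branches:
  ∀u ∀w ∃v ∃x (¬G(u) ∨ G(w) ∧ ¬C(v,w) ∨ G(x))
The quantifier ∀v sits under an odd number of negations (counting the antecedent side of each →), so it flips to ∃v.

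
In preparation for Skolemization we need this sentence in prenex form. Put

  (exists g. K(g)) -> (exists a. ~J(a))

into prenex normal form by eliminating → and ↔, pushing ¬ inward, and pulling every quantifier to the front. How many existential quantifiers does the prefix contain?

1

Rewrite implications/biconditionals: A → B as ¬A ∨ B.
  ~(exists g. K(g)) | (exists a. ~J(a))
Move each ¬ inward, flipping quantifiers it crosses:
  (forall g. ~K(g)) | (exists a. ~J(a))
All bound variables are already distinct, so no renaming is needed.
Finally move all quantifiers to the prefix:
  forall g. exists a. (~K(g) | ~J(a))
The prefix is forall g exists a: 1 universal, 1 existential.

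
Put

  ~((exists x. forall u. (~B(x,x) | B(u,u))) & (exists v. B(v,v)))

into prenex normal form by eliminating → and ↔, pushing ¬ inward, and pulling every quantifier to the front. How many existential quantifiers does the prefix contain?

1

Move each ¬ inward, flipping quantifiers it crosses:
  (forall x. exists u. (B(x,x) & ~B(u,u))) | (forall v. ~B(v,v))
All bound variables are already distinct, so no renaming is needed.
Pull the quantifiers to the front (each side's bound variable is not free in the other side):
  forall x. exists u. forall v. (B(x,x) & ~B(u,u) | ~B(v,v))
The prefix is forall x exists u forall v: 2 universal, 1 existential.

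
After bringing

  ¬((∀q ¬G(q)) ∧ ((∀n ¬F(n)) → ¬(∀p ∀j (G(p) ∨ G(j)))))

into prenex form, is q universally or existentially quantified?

existential

Rewrite implications/biconditionals: A → B as ¬A ∨ B.
  ¬((∀q ¬G(q)) ∧ (¬(∀n ¬F(n)) ∨ ¬(∀p ∀j (G(p) ∨ G(j)))))
Move each ¬ inward, flipping quantifiers it crosses:
  (∃q G(q)) ∨ (∀n ¬F(n)) ∧ (∀p ∀j (G(p) ∨ G(j)))
Finally move all quantifiers to the prefix:
  ∃q ∀n ∀p ∀j (G(q) ∨ ¬F(n) ∧ (G(p) ∨ G(j)))
The quantifier ∀q sits under an odd number of negations (counting the antecedent side of each →), so it flips to ∃q.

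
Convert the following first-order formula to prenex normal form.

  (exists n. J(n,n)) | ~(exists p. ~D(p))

exists n. forall p. (J(n,n) | D(p))

Drive negations inward (¬∀x A ≡ ∃x ¬A, ¬∃x A ≡ ∀x ¬A, De Morgan for ∧/∨):
  (exists n. J(n,n)) | (forall p. D(p))
Extract every quantifier outward, since the variables are now distinct and don't occur free across branches:
  exists n. forall p. (J(n,n) | D(p))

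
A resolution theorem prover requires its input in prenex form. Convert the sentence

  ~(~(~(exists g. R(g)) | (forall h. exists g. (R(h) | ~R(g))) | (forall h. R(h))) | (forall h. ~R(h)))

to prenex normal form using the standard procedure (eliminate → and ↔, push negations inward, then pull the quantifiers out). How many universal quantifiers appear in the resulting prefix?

Drive negations inward (¬∀x A ≡ ∃x ¬A, ¬∃x A ≡ ∀x ¬A, De Morgan for ∧/∨):
  ((forall g. ~R(g)) | (forall h. exists g. (R(h) | ~R(g))) | (forall h. R(h))) & (exists h. R(h))
Give each quantifier a distinct variable: g↦x1, h↦s, h↦u1.
  ((forall g. ~R(g)) | (forall h. exists x1. (R(h) | ~R(x1))) | (forall s. R(s))) & (exists u1. R(u1))
Extract every quantifier outward, since the variables are now distinct and don't occur free across branches:
  forall g. forall h. exists x1. forall s. exists u1. ((~R(g) | R(h) | ~R(x1) | R(s)) & R(u1))
The prefix is forall g forall h exists x1 forall s exists u1: 3 universal, 2 existential.

3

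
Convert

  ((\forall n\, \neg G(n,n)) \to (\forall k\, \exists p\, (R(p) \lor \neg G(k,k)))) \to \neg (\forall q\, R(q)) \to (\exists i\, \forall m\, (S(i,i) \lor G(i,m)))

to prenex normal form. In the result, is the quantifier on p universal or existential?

universal

First replace A → B with ¬A ∨ B.
  \neg (\neg (\forall n\, \neg G(n,n)) \lor (\forall k\, \exists p\, (R(p) \lor \neg G(k,k)))) \lor \neg \neg (\forall q\, R(q)) \lor (\exists i\, \forall m\, (S(i,i) \lor G(i,m)))
Drive negations inward (¬∀x A ≡ ∃x ¬A, ¬∃x A ≡ ∀x ¬A, De Morgan for ∧/∨):
  (\forall n\, \neg G(n,n)) \land (\exists k\, \forall p\, (\neg R(p) \land G(k,k))) \lor (\forall q\, R(q)) \lor (\exists i\, \forall m\, (S(i,i) \lor G(i,m)))
All bound variables are already distinct, so no renaming is needed.
Finally move all quantifiers to the prefix:
  \forall n\, \exists k\, \forall p\, \forall q\, \exists i\, \forall m\, (\neg G(n,n) \land \neg R(p) \land G(k,k) \lor R(q) \lor S(i,i) \lor G(i,m))
The quantifier \exists p sits under an odd number of negations (counting the antecedent side of each →), so it flips to \forall p.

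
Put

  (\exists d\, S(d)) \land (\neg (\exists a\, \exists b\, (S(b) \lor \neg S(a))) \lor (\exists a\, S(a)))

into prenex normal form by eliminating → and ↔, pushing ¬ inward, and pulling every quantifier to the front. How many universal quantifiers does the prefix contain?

2

Push ¬ through the quantifiers and connectives to reach negation normal form:
  (\exists d\, S(d)) \land ((\forall a\, \forall b\, (\neg S(b) \land S(a))) \lor (\exists a\, S(a)))
Give each quantifier a distinct variable: a↦t.
  (\exists d\, S(d)) \land ((\forall a\, \forall b\, (\neg S(b) \land S(a))) \lor (\exists t\, S(t)))
Pull the quantifiers to the front (each side's bound variable is not free in the other side):
  \exists d\, \forall a\, \forall b\, \exists t\, (S(d) \land (\neg S(b) \land S(a) \lor S(t)))
The prefix is \exists d \forall a \forall b \exists t: 2 universal, 2 existential.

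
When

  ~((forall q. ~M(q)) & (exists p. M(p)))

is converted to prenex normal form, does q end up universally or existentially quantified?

Move each ¬ inward, flipping quantifiers it crosses:
  (exists q. M(q)) | (forall p. ~M(p))
All bound variables are already distinct, so no renaming is needed.
Pull the quantifiers to the front (each side's bound variable is not free in the other side):
  exists q. forall p. (M(q) | ~M(p))
The quantifier forall q sits under an odd number of negations, so it flips to exists q.

existential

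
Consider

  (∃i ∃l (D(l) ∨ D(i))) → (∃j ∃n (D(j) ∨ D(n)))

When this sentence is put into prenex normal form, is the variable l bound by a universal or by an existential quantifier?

Rewrite implications/biconditionals: A → B as ¬A ∨ B.
  ¬(∃i ∃l (D(l) ∨ D(i))) ∨ (∃j ∃n (D(j) ∨ D(n)))
Push ¬ through the quantifiers and connectives to reach negation normal form:
  (∀i ∀l (¬D(l) ∧ ¬D(i))) ∨ (∃j ∃n (D(j) ∨ D(n)))
Pull the quantifiers to the front (each side's bound variable is not free in the other side):
  ∀i ∀l ∃j ∃n (¬D(l) ∧ ¬D(i) ∨ D(j) ∨ D(n))
The quantifier ∃l sits under an odd number of negations (counting the antecedent side of each →), so it flips to ∀l.

universal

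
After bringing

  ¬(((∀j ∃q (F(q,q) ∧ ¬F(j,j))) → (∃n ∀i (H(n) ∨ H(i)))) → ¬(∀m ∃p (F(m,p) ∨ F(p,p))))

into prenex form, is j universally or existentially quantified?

Eliminate → and ↔ using ¬ and ∨.
  ¬(¬(¬(∀j ∃q (F(q,q) ∧ ¬F(j,j))) ∨ (∃n ∀i (H(n) ∨ H(i)))) ∨ ¬(∀m ∃p (F(m,p) ∨ F(p,p))))
Push ¬ through the quantifiers and connectives to reach negation normal form:
  ((∃j ∀q (¬F(q,q) ∨ F(j,j))) ∨ (∃n ∀i (H(n) ∨ H(i)))) ∧ (∀m ∃p (F(m,p) ∨ F(p,p)))
All bound variables are already distinct, so no renaming is needed.
Pull the quantifiers to the front (each side's bound variable is not free in the other side):
  ∃j ∀q ∃n ∀i ∀m ∃p ((¬F(q,q) ∨ F(j,j) ∨ H(n) ∨ H(i)) ∧ (F(m,p) ∨ F(p,p)))
The quantifier ∀j sits under an odd number of negations (counting the antecedent side of each →), so it flips to ∃j.

existential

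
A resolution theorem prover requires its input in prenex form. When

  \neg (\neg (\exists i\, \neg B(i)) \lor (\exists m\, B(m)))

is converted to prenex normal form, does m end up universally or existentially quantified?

universal

Push ¬ through the quantifiers and connectives to reach negation normal form:
  (\exists i\, \neg B(i)) \land (\forall m\, \neg B(m))
All bound variables are already distinct, so no renaming is needed.
Pull the quantifiers to the front (each side's bound variable is not free in the other side):
  \exists i\, \forall m\, (\neg B(i) \land \neg B(m))
The quantifier \exists m sits under an odd number of negations, so it flips to \forall m.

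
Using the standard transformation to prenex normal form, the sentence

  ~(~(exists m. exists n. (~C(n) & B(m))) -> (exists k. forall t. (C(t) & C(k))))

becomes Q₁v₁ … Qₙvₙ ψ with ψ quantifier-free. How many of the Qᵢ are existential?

1

Rewrite implications/biconditionals: A → B as ¬A ∨ B.
  ~(~~(exists m. exists n. (~C(n) & B(m))) | (exists k. forall t. (C(t) & C(k))))
Drive negations inward (¬∀x A ≡ ∃x ¬A, ¬∃x A ≡ ∀x ¬A, De Morgan for ∧/∨):
  (forall m. forall n. (C(n) | ~B(m))) & (forall k. exists t. (~C(t) | ~C(k)))
All bound variables are already distinct, so no renaming is needed.
Extract every quantifier outward, since the variables are now distinct and don't occur free across branches:
  forall m. forall n. forall k. exists t. ((C(n) | ~B(m)) & (~C(t) | ~C(k)))
The prefix is forall m forall n forall k exists t: 3 universal, 1 existential.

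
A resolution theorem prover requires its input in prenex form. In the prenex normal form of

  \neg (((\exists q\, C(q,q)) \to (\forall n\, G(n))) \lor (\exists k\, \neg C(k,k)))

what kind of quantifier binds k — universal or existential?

First replace A → B with ¬A ∨ B.
  \neg (\neg (\exists q\, C(q,q)) \lor (\forall n\, G(n)) \lor (\exists k\, \neg C(k,k)))
Move each ¬ inward, flipping quantifiers it crosses:
  (\exists q\, C(q,q)) \land (\exists n\, \neg G(n)) \land (\forall k\, C(k,k))
All bound variables are already distinct, so no renaming is needed.
Pull the quantifiers to the front (each side's bound variable is not free in the other side):
  \exists q\, \exists n\, \forall k\, (C(q,q) \land \neg G(n) \land C(k,k))
The quantifier \exists k sits under an odd number of negations (counting the antecedent side of each →), so it flips to \forall k.

universal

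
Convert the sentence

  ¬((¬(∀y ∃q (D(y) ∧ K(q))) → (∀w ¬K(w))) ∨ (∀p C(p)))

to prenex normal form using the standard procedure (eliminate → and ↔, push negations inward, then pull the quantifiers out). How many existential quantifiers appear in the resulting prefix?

3

First replace A → B with ¬A ∨ B.
  ¬(¬¬(∀y ∃q (D(y) ∧ K(q))) ∨ (∀w ¬K(w)) ∨ (∀p C(p)))
Move each ¬ inward, flipping quantifiers it crosses:
  (∃y ∀q (¬D(y) ∨ ¬K(q))) ∧ (∃w K(w)) ∧ (∃p ¬C(p))
Finally move all quantifiers to the prefix:
  ∃y ∀q ∃w ∃p ((¬D(y) ∨ ¬K(q)) ∧ K(w) ∧ ¬C(p))
The prefix is ∃y ∀q ∃w ∃p: 1 universal, 3 existential.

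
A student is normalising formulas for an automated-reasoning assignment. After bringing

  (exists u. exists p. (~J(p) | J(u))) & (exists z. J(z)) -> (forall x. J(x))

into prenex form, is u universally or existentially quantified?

universal

First replace A → B with ¬A ∨ B.
  ~((exists u. exists p. (~J(p) | J(u))) & (exists z. J(z))) | (forall x. J(x))
Push ¬ through the quantifiers and connectives to reach negation normal form:
  (forall u. forall p. (J(p) & ~J(u))) | (forall z. ~J(z)) | (forall x. J(x))
All bound variables are already distinct, so no renaming is needed.
Extract every quantifier outward, since the variables are now distinct and don't occur free across branches:
  forall u. forall p. forall z. forall x. (J(p) & ~J(u) | ~J(z) | J(x))
The quantifier exists u sits under an odd number of negations (counting the antecedent side of each →), so it flips to forall u.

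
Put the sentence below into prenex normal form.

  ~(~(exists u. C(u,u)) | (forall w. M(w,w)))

Drive negations inward (¬∀x A ≡ ∃x ¬A, ¬∃x A ≡ ∀x ¬A, De Morgan for ∧/∨):
  (exists u. C(u,u)) & (exists w. ~M(w,w))
All bound variables are already distinct, so no renaming is needed.
Finally move all quantifiers to the prefix:
  exists u. exists w. (C(u,u) & ~M(w,w))

exists u. exists w. (C(u,u) & ~M(w,w))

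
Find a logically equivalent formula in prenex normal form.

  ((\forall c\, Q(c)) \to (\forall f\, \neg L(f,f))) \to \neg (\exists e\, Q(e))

Eliminate → and ↔ using ¬ and ∨.
  \neg (\neg (\forall c\, Q(c)) \lor (\forall f\, \neg L(f,f))) \lor \neg (\exists e\, Q(e))
Move each ¬ inward, flipping quantifiers it crosses:
  (\forall c\, Q(c)) \land (\exists f\, L(f,f)) \lor (\forall e\, \neg Q(e))
All bound variables are already distinct, so no renaming is needed.
Pull the quantifiers to the front (each side's bound variable is not free in the other side):
  \forall c\, \exists f\, \forall e\, (Q(c) \land L(f,f) \lor \neg Q(e))

\forall c\, \exists f\, \forall e\, (Q(c) \land L(f,f) \lor \neg Q(e))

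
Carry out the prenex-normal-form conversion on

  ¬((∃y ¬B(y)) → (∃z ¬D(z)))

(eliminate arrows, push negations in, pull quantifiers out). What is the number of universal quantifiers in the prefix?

1

Rewrite implications/biconditionals: A → B as ¬A ∨ B.
  ¬(¬(∃y ¬B(y)) ∨ (∃z ¬D(z)))
Move each ¬ inward, flipping quantifiers it crosses:
  (∃y ¬B(y)) ∧ (∀z D(z))
All bound variables are already distinct, so no renaming is needed.
Pull the quantifiers to the front (each side's bound variable is not free in the other side):
  ∃y ∀z (¬B(y) ∧ D(z))
The prefix is ∃y ∀z: 1 universal, 1 existential.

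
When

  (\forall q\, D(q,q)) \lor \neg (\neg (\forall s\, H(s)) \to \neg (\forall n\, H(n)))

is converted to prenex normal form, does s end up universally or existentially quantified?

First replace A → B with ¬A ∨ B.
  (\forall q\, D(q,q)) \lor \neg (\neg \neg (\forall s\, H(s)) \lor \neg (\forall n\, H(n)))
Move each ¬ inward, flipping quantifiers it crosses:
  (\forall q\, D(q,q)) \lor (\exists s\, \neg H(s)) \land (\forall n\, H(n))
All bound variables are already distinct, so no renaming is needed.
Extract every quantifier outward, since the variables are now distinct and don't occur free across branches:
  \forall q\, \exists s\, \forall n\, (D(q,q) \lor \neg H(s) \land H(n))
The quantifier \forall s sits under an odd number of negations (counting the antecedent side of each →), so it flips to \exists s.

existential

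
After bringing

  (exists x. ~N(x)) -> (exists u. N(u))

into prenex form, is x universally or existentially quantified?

universal

First replace A → B with ¬A ∨ B.
  ~(exists x. ~N(x)) | (exists u. N(u))
Drive negations inward (¬∀x A ≡ ∃x ¬A, ¬∃x A ≡ ∀x ¬A, De Morgan for ∧/∨):
  (forall x. N(x)) | (exists u. N(u))
All bound variables are already distinct, so no renaming is needed.
Finally move all quantifiers to the prefix:
  forall x. exists u. (N(x) | N(u))
The quantifier exists x sits under an odd number of negations (counting the antecedent side of each →), so it flips to forall x.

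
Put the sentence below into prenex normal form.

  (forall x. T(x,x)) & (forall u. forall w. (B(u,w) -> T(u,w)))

forall x. forall u. forall w. (T(x,x) & (~B(u,w) | T(u,w)))

Eliminate → and ↔ using ¬ and ∨.
  (forall x. T(x,x)) & (forall u. forall w. (~B(u,w) | T(u,w)))
All bound variables are already distinct, so no renaming is needed.
Pull the quantifiers to the front (each side's bound variable is not free in the other side):
  forall x. forall u. forall w. (T(x,x) & (~B(u,w) | T(u,w)))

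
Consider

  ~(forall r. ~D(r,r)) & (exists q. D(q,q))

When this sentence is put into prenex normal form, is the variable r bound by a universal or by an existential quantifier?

Drive negations inward (¬∀x A ≡ ∃x ¬A, ¬∃x A ≡ ∀x ¬A, De Morgan for ∧/∨):
  (exists r. D(r,r)) & (exists q. D(q,q))
Extract every quantifier outward, since the variables are now distinct and don't occur free across branches:
  exists r. exists q. (D(r,r) & D(q,q))
The quantifier forall r sits under an odd number of negations, so it flips to exists r.

existential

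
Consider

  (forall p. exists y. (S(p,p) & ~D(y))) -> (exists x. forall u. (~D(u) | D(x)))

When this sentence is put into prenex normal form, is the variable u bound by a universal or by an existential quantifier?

First replace A → B with ¬A ∨ B.
  ~(forall p. exists y. (S(p,p) & ~D(y))) | (exists x. forall u. (~D(u) | D(x)))
Drive negations inward (¬∀x A ≡ ∃x ¬A, ¬∃x A ≡ ∀x ¬A, De Morgan for ∧/∨):
  (exists p. forall y. (~S(p,p) | D(y))) | (exists x. forall u. (~D(u) | D(x)))
All bound variables are already distinct, so no renaming is needed.
Pull the quantifiers to the front (each side's bound variable is not free in the other side):
  exists p. forall y. exists x. forall u. (~S(p,p) | D(y) | ~D(u) | D(x))
The quantifier forall u sits under an even number of negations (counting the antecedent side of each →), so it remains universal.

universal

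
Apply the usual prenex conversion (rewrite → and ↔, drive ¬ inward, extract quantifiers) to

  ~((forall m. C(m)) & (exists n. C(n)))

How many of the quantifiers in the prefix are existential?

Drive negations inward (¬∀x A ≡ ∃x ¬A, ¬∃x A ≡ ∀x ¬A, De Morgan for ∧/∨):
  (exists m. ~C(m)) | (forall n. ~C(n))
All bound variables are already distinct, so no renaming is needed.
Finally move all quantifiers to the prefix:
  exists m. forall n. (~C(m) | ~C(n))
The prefix is exists m forall n: 1 universal, 1 existential.

1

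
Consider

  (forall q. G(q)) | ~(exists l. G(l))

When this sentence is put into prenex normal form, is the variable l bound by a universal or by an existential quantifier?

Push ¬ through the quantifiers and connectives to reach negation normal form:
  (forall q. G(q)) | (forall l. ~G(l))
Extract every quantifier outward, since the variables are now distinct and don't occur free across branches:
  forall q. forall l. (G(q) | ~G(l))
The quantifier exists l sits under an odd number of negations, so it flips to forall l.

universal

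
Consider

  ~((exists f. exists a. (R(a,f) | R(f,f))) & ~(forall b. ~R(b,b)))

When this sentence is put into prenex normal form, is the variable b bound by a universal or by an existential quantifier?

universal

Move each ¬ inward, flipping quantifiers it crosses:
  (forall f. forall a. (~R(a,f) & ~R(f,f))) | (forall b. ~R(b,b))
All bound variables are already distinct, so no renaming is needed.
Pull the quantifiers to the front (each side's bound variable is not free in the other side):
  forall f. forall a. forall b. (~R(a,f) & ~R(f,f) | ~R(b,b))
The quantifier forall b sits under an even number of negations, so it remains universal.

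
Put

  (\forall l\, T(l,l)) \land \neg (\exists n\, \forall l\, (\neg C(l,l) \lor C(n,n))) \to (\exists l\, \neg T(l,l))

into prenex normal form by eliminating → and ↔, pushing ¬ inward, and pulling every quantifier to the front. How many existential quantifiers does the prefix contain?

3

Rewrite implications/biconditionals: A → B as ¬A ∨ B.
  \neg ((\forall l\, T(l,l)) \land \neg (\exists n\, \forall l\, (\neg C(l,l) \lor C(n,n)))) \lor (\exists l\, \neg T(l,l))
Push ¬ through the quantifiers and connectives to reach negation normal form:
  (\exists l\, \neg T(l,l)) \lor (\exists n\, \forall l\, (\neg C(l,l) \lor C(n,n))) \lor (\exists l\, \neg T(l,l))
Standardize variables apart so no two quantifiers bind the same name: l↦y, l↦c.
  (\exists l\, \neg T(l,l)) \lor (\exists n\, \forall y\, (\neg C(y,y) \lor C(n,n))) \lor (\exists c\, \neg T(c,c))
Finally move all quantifiers to the prefix:
  \exists l\, \exists n\, \forall y\, \exists c\, (\neg T(l,l) \lor \neg C(y,y) \lor C(n,n) \lor \neg T(c,c))
The prefix is \exists l \exists n \forall y \exists c: 1 universal, 3 existential.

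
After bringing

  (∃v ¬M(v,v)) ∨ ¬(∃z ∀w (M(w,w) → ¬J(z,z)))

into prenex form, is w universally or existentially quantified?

existential

Rewrite implications/biconditionals: A → B as ¬A ∨ B.
  (∃v ¬M(v,v)) ∨ ¬(∃z ∀w (¬M(w,w) ∨ ¬J(z,z)))
Move each ¬ inward, flipping quantifiers it crosses:
  (∃v ¬M(v,v)) ∨ (∀z ∃w (M(w,w) ∧ J(z,z)))
All bound variables are already distinct, so no renaming is needed.
Pull the quantifiers to the front (each side's bound variable is not free in the other side):
  ∃v ∀z ∃w (¬M(v,v) ∨ M(w,w) ∧ J(z,z))
The quantifier ∀w sits under an odd number of negations (counting the antecedent side of each →), so it flips to ∃w.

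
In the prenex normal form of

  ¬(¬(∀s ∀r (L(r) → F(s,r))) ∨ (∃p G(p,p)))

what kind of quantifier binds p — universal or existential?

universal

Rewrite implications/biconditionals: A → B as ¬A ∨ B.
  ¬(¬(∀s ∀r (¬L(r) ∨ F(s,r))) ∨ (∃p G(p,p)))
Push ¬ through the quantifiers and connectives to reach negation normal form:
  (∀s ∀r (¬L(r) ∨ F(s,r))) ∧ (∀p ¬G(p,p))
Pull the quantifiers to the front (each side's bound variable is not free in the other side):
  ∀s ∀r ∀p ((¬L(r) ∨ F(s,r)) ∧ ¬G(p,p))
The quantifier ∃p sits under an odd number of negations (counting the antecedent side of each →), so it flips to ∀p.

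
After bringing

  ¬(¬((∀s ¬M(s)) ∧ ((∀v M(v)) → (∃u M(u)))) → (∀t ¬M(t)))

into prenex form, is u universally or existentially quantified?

Eliminate → and ↔ using ¬ and ∨.
  ¬(¬¬((∀s ¬M(s)) ∧ (¬(∀v M(v)) ∨ (∃u M(u)))) ∨ (∀t ¬M(t)))
Push ¬ through the quantifiers and connectives to reach negation normal form:
  ((∃s M(s)) ∨ (∀v M(v)) ∧ (∀u ¬M(u))) ∧ (∃t M(t))
All bound variables are already distinct, so no renaming is needed.
Extract every quantifier outward, since the variables are now distinct and don't occur free across branches:
  ∃s ∀v ∀u ∃t ((M(s) ∨ M(v) ∧ ¬M(u)) ∧ M(t))
The quantifier ∃u sits under an odd number of negations (counting the antecedent side of each →), so it flips to ∀u.

universal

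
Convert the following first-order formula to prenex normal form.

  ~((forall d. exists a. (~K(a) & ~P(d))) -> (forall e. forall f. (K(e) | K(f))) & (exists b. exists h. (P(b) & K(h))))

forall d. exists a. exists e. exists f. forall b. forall h. (~K(a) & ~P(d) & (~K(e) & ~K(f) | ~P(b) | ~K(h)))

Eliminate → and ↔ using ¬ and ∨.
  ~(~(forall d. exists a. (~K(a) & ~P(d))) | (forall e. forall f. (K(e) | K(f))) & (exists b. exists h. (P(b) & K(h))))
Move each ¬ inward, flipping quantifiers it crosses:
  (forall d. exists a. (~K(a) & ~P(d))) & ((exists e. exists f. (~K(e) & ~K(f))) | (forall b. forall h. (~P(b) | ~K(h))))
Pull the quantifiers to the front (each side's bound variable is not free in the other side):
  forall d. exists a. exists e. exists f. forall b. forall h. (~K(a) & ~P(d) & (~K(e) & ~K(f) | ~P(b) | ~K(h)))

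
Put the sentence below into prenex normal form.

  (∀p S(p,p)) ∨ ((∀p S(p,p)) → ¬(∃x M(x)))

First replace A → B with ¬A ∨ B.
  (∀p S(p,p)) ∨ ¬(∀p S(p,p)) ∨ ¬(∃x M(x))
Push ¬ through the quantifiers and connectives to reach negation normal form:
  (∀p S(p,p)) ∨ (∃p ¬S(p,p)) ∨ (∀x ¬M(x))
Rename bound variables to avoid capture: p↦v.
  (∀p S(p,p)) ∨ (∃v ¬S(v,v)) ∨ (∀x ¬M(x))
Finally move all quantifiers to the prefix:
  ∀p ∃v ∀x (S(p,p) ∨ ¬S(v,v) ∨ ¬M(x))

∀p ∃v ∀x (S(p,p) ∨ ¬S(v,v) ∨ ¬M(x))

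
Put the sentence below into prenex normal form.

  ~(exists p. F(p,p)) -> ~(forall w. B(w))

exists p. exists w. (F(p,p) | ~B(w))

Rewrite implications/biconditionals: A → B as ¬A ∨ B.
  ~~(exists p. F(p,p)) | ~(forall w. B(w))
Drive negations inward (¬∀x A ≡ ∃x ¬A, ¬∃x A ≡ ∀x ¬A, De Morgan for ∧/∨):
  (exists p. F(p,p)) | (exists w. ~B(w))
All bound variables are already distinct, so no renaming is needed.
Pull the quantifiers to the front (each side's bound variable is not free in the other side):
  exists p. exists w. (F(p,p) | ~B(w))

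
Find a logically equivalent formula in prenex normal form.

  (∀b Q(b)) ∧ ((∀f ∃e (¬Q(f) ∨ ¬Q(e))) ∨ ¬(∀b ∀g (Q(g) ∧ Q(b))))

Push ¬ through the quantifiers and connectives to reach negation normal form:
  (∀b Q(b)) ∧ ((∀f ∃e (¬Q(f) ∨ ¬Q(e))) ∨ (∃b ∃g (¬Q(g) ∨ ¬Q(b))))
Rename bound variables to avoid capture: b↦q.
  (∀b Q(b)) ∧ ((∀f ∃e (¬Q(f) ∨ ¬Q(e))) ∨ (∃q ∃g (¬Q(g) ∨ ¬Q(q))))
Finally move all quantifiers to the prefix:
  ∀b ∀f ∃e ∃q ∃g (Q(b) ∧ (¬Q(f) ∨ ¬Q(e) ∨ ¬Q(g) ∨ ¬Q(q)))

∀b ∀f ∃e ∃q ∃g (Q(b) ∧ (¬Q(f) ∨ ¬Q(e) ∨ ¬Q(g) ∨ ¬Q(q)))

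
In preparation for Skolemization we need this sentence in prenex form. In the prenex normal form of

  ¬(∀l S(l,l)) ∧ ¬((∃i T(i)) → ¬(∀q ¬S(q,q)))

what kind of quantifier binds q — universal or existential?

universal

Eliminate → and ↔ using ¬ and ∨.
  ¬(∀l S(l,l)) ∧ ¬(¬(∃i T(i)) ∨ ¬(∀q ¬S(q,q)))
Move each ¬ inward, flipping quantifiers it crosses:
  (∃l ¬S(l,l)) ∧ (∃i T(i)) ∧ (∀q ¬S(q,q))
All bound variables are already distinct, so no renaming is needed.
Extract every quantifier outward, since the variables are now distinct and don't occur free across branches:
  ∃l ∃i ∀q (¬S(l,l) ∧ T(i) ∧ ¬S(q,q))
The quantifier ∀q sits under an even number of negations (counting the antecedent side of each →), so it remains universal.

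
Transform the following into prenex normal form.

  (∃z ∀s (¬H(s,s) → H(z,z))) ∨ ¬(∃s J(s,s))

∃z ∀s ∀u (H(s,s) ∨ H(z,z) ∨ ¬J(u,u))

Rewrite implications/biconditionals: A → B as ¬A ∨ B.
  (∃z ∀s (¬¬H(s,s) ∨ H(z,z))) ∨ ¬(∃s J(s,s))
Move each ¬ inward, flipping quantifiers it crosses:
  (∃z ∀s (H(s,s) ∨ H(z,z))) ∨ (∀s ¬J(s,s))
Rename bound variables to avoid capture: s↦u.
  (∃z ∀s (H(s,s) ∨ H(z,z))) ∨ (∀u ¬J(u,u))
Extract every quantifier outward, since the variables are now distinct and don't occur free across branches:
  ∃z ∀s ∀u (H(s,s) ∨ H(z,z) ∨ ¬J(u,u))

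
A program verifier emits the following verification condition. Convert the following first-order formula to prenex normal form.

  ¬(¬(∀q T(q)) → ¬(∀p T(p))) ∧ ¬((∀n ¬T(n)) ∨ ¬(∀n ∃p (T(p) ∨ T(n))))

First replace A → B with ¬A ∨ B.
  ¬(¬¬(∀q T(q)) ∨ ¬(∀p T(p))) ∧ ¬((∀n ¬T(n)) ∨ ¬(∀n ∃p (T(p) ∨ T(n))))
Move each ¬ inward, flipping quantifiers it crosses:
  (∃q ¬T(q)) ∧ (∀p T(p)) ∧ (∃n T(n)) ∧ (∀n ∃p (T(p) ∨ T(n)))
Rename bound variables to avoid capture: n↦a, p↦x1.
  (∃q ¬T(q)) ∧ (∀p T(p)) ∧ (∃n T(n)) ∧ (∀a ∃x1 (T(x1) ∨ T(a)))
Extract every quantifier outward, since the variables are now distinct and don't occur free across branches:
  ∃q ∀p ∃n ∀a ∃x1 (¬T(q) ∧ T(p) ∧ T(n) ∧ (T(x1) ∨ T(a)))

∃q ∀p ∃n ∀a ∃x1 (¬T(q) ∧ T(p) ∧ T(n) ∧ (T(x1) ∨ T(a)))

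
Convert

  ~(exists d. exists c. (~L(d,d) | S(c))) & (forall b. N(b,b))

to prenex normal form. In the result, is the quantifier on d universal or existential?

universal

Push ¬ through the quantifiers and connectives to reach negation normal form:
  (forall d. forall c. (L(d,d) & ~S(c))) & (forall b. N(b,b))
Extract every quantifier outward, since the variables are now distinct and don't occur free across branches:
  forall d. forall c. forall b. (L(d,d) & ~S(c) & N(b,b))
The quantifier exists d sits under an odd number of negations, so it flips to forall d.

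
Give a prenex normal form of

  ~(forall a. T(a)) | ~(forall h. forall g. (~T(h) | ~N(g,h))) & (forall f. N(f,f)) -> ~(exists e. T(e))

First replace A → B with ¬A ∨ B.
  ~(~(forall a. T(a)) | ~(forall h. forall g. (~T(h) | ~N(g,h))) & (forall f. N(f,f))) | ~(exists e. T(e))
Move each ¬ inward, flipping quantifiers it crosses:
  (forall a. T(a)) & ((forall h. forall g. (~T(h) | ~N(g,h))) | (exists f. ~N(f,f))) | (forall e. ~T(e))
All bound variables are already distinct, so no renaming is needed.
Finally move all quantifiers to the prefix:
  forall a. forall h. forall g. exists f. forall e. (T(a) & (~T(h) | ~N(g,h) | ~N(f,f)) | ~T(e))

forall a. forall h. forall g. exists f. forall e. (T(a) & (~T(h) | ~N(g,h) | ~N(f,f)) | ~T(e))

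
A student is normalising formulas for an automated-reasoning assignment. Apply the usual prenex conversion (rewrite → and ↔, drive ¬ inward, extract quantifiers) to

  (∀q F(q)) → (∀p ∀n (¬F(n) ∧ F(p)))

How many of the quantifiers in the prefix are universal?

Eliminate → and ↔ using ¬ and ∨.
  ¬(∀q F(q)) ∨ (∀p ∀n (¬F(n) ∧ F(p)))
Drive negations inward (¬∀x A ≡ ∃x ¬A, ¬∃x A ≡ ∀x ¬A, De Morgan for ∧/∨):
  (∃q ¬F(q)) ∨ (∀p ∀n (¬F(n) ∧ F(p)))
All bound variables are already distinct, so no renaming is needed.
Finally move all quantifiers to the prefix:
  ∃q ∀p ∀n (¬F(q) ∨ ¬F(n) ∧ F(p))
The prefix is ∃q ∀p ∀n: 2 universal, 1 existential.

2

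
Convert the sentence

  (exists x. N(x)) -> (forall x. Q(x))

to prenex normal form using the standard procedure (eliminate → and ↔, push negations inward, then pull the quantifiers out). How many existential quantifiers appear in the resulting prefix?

0

Eliminate → and ↔ using ¬ and ∨.
  ~(exists x. N(x)) | (forall x. Q(x))
Move each ¬ inward, flipping quantifiers it crosses:
  (forall x. ~N(x)) | (forall x. Q(x))
Standardize variables apart so no two quantifiers bind the same name: x↦c.
  (forall x. ~N(x)) | (forall c. Q(c))
Extract every quantifier outward, since the variables are now distinct and don't occur free across branches:
  forall x. forall c. (~N(x) | Q(c))
The prefix is forall x forall c: 2 universal, 0 existential.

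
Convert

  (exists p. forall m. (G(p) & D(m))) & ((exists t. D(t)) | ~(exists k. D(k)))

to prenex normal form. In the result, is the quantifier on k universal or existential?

Push ¬ through the quantifiers and connectives to reach negation normal form:
  (exists p. forall m. (G(p) & D(m))) & ((exists t. D(t)) | (forall k. ~D(k)))
All bound variables are already distinct, so no renaming is needed.
Finally move all quantifiers to the prefix:
  exists p. forall m. exists t. forall k. (G(p) & D(m) & (D(t) | ~D(k)))
The quantifier exists k sits under an odd number of negations, so it flips to forall k.

universal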